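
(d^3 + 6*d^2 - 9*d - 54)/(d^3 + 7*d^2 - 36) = (d - 3)/(d - 2)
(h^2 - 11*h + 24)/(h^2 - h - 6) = (h - 8)/(h + 2)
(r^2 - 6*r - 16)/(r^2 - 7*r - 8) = (r + 2)/(r + 1)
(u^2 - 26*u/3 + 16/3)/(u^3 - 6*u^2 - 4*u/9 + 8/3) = 3*(u - 8)/(3*u^2 - 16*u - 12)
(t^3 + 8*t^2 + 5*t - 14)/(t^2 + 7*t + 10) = (t^2 + 6*t - 7)/(t + 5)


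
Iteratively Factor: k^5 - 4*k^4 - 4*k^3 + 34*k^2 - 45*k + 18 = (k + 3)*(k^4 - 7*k^3 + 17*k^2 - 17*k + 6) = (k - 1)*(k + 3)*(k^3 - 6*k^2 + 11*k - 6) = (k - 1)^2*(k + 3)*(k^2 - 5*k + 6) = (k - 3)*(k - 1)^2*(k + 3)*(k - 2)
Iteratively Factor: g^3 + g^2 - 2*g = (g - 1)*(g^2 + 2*g) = g*(g - 1)*(g + 2)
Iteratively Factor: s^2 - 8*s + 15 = (s - 5)*(s - 3)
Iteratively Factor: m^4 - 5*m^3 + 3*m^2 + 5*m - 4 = (m - 1)*(m^3 - 4*m^2 - m + 4) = (m - 1)^2*(m^2 - 3*m - 4) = (m - 4)*(m - 1)^2*(m + 1)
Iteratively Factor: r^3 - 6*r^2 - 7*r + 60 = (r - 4)*(r^2 - 2*r - 15) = (r - 4)*(r + 3)*(r - 5)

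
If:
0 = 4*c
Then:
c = 0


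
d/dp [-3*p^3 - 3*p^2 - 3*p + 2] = -9*p^2 - 6*p - 3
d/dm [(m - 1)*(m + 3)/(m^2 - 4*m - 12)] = 6*(-m^2 - 3*m - 6)/(m^4 - 8*m^3 - 8*m^2 + 96*m + 144)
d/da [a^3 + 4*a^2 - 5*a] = 3*a^2 + 8*a - 5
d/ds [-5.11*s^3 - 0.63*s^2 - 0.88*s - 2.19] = -15.33*s^2 - 1.26*s - 0.88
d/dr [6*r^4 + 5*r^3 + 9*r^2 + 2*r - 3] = 24*r^3 + 15*r^2 + 18*r + 2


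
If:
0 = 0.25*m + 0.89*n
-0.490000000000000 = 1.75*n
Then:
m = 1.00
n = -0.28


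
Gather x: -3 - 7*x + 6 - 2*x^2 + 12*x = -2*x^2 + 5*x + 3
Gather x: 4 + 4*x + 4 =4*x + 8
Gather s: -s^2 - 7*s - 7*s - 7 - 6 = -s^2 - 14*s - 13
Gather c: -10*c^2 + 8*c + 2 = -10*c^2 + 8*c + 2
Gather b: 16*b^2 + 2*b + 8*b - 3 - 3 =16*b^2 + 10*b - 6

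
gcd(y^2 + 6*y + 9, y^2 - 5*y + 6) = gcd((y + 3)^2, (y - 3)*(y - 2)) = 1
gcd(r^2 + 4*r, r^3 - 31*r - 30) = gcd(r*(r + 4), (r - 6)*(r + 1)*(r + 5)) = 1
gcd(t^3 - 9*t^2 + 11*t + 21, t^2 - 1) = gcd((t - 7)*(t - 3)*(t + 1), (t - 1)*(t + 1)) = t + 1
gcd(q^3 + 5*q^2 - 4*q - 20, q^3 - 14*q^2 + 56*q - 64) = q - 2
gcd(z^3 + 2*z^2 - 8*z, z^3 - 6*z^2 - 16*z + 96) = z + 4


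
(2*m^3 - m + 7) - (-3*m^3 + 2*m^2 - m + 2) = 5*m^3 - 2*m^2 + 5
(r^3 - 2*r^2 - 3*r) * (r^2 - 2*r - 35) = r^5 - 4*r^4 - 34*r^3 + 76*r^2 + 105*r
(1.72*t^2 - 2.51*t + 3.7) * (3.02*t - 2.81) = 5.1944*t^3 - 12.4134*t^2 + 18.2271*t - 10.397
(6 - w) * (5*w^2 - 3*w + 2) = -5*w^3 + 33*w^2 - 20*w + 12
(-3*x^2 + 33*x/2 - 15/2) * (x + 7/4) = -3*x^3 + 45*x^2/4 + 171*x/8 - 105/8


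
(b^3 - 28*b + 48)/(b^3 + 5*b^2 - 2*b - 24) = (b^2 + 2*b - 24)/(b^2 + 7*b + 12)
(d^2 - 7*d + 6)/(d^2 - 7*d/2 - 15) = 2*(d - 1)/(2*d + 5)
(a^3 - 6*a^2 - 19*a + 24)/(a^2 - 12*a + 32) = (a^2 + 2*a - 3)/(a - 4)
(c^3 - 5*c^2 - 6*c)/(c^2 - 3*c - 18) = c*(c + 1)/(c + 3)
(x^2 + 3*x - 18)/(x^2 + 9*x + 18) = (x - 3)/(x + 3)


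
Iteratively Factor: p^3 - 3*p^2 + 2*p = (p - 2)*(p^2 - p) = p*(p - 2)*(p - 1)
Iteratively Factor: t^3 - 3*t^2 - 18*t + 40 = (t - 2)*(t^2 - t - 20) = (t - 2)*(t + 4)*(t - 5)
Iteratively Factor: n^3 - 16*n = (n - 4)*(n^2 + 4*n) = (n - 4)*(n + 4)*(n)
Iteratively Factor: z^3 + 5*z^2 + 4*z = (z)*(z^2 + 5*z + 4) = z*(z + 1)*(z + 4)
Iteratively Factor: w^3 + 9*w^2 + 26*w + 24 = (w + 2)*(w^2 + 7*w + 12) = (w + 2)*(w + 3)*(w + 4)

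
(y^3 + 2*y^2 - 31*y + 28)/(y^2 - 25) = (y^3 + 2*y^2 - 31*y + 28)/(y^2 - 25)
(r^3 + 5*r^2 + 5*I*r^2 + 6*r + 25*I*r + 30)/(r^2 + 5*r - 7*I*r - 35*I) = (r^2 + 5*I*r + 6)/(r - 7*I)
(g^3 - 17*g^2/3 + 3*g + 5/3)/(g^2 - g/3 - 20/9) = 3*(-3*g^3 + 17*g^2 - 9*g - 5)/(-9*g^2 + 3*g + 20)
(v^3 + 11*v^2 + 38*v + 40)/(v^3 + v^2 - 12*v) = (v^2 + 7*v + 10)/(v*(v - 3))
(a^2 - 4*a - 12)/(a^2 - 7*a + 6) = (a + 2)/(a - 1)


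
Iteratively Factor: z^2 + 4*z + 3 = (z + 1)*(z + 3)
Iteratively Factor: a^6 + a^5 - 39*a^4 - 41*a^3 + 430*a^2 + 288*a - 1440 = (a + 4)*(a^5 - 3*a^4 - 27*a^3 + 67*a^2 + 162*a - 360) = (a - 2)*(a + 4)*(a^4 - a^3 - 29*a^2 + 9*a + 180) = (a - 2)*(a + 4)^2*(a^3 - 5*a^2 - 9*a + 45) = (a - 5)*(a - 2)*(a + 4)^2*(a^2 - 9) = (a - 5)*(a - 3)*(a - 2)*(a + 4)^2*(a + 3)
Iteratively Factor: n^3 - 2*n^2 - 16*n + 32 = (n - 4)*(n^2 + 2*n - 8) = (n - 4)*(n + 4)*(n - 2)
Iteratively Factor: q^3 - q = (q + 1)*(q^2 - q) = (q - 1)*(q + 1)*(q)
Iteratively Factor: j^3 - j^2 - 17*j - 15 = (j + 3)*(j^2 - 4*j - 5) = (j + 1)*(j + 3)*(j - 5)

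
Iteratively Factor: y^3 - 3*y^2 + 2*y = (y - 2)*(y^2 - y) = (y - 2)*(y - 1)*(y)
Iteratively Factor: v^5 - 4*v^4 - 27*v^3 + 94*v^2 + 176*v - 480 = (v + 4)*(v^4 - 8*v^3 + 5*v^2 + 74*v - 120) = (v + 3)*(v + 4)*(v^3 - 11*v^2 + 38*v - 40) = (v - 2)*(v + 3)*(v + 4)*(v^2 - 9*v + 20) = (v - 5)*(v - 2)*(v + 3)*(v + 4)*(v - 4)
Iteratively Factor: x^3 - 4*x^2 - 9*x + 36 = (x - 3)*(x^2 - x - 12) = (x - 3)*(x + 3)*(x - 4)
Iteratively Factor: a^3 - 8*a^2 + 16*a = (a - 4)*(a^2 - 4*a) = (a - 4)^2*(a)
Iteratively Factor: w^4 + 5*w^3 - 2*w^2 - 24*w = (w + 3)*(w^3 + 2*w^2 - 8*w) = w*(w + 3)*(w^2 + 2*w - 8) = w*(w - 2)*(w + 3)*(w + 4)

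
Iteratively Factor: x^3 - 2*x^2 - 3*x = (x)*(x^2 - 2*x - 3) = x*(x - 3)*(x + 1)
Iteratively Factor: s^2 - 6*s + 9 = (s - 3)*(s - 3)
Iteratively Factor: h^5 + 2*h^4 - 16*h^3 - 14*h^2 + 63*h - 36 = (h - 3)*(h^4 + 5*h^3 - h^2 - 17*h + 12) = (h - 3)*(h - 1)*(h^3 + 6*h^2 + 5*h - 12) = (h - 3)*(h - 1)^2*(h^2 + 7*h + 12) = (h - 3)*(h - 1)^2*(h + 4)*(h + 3)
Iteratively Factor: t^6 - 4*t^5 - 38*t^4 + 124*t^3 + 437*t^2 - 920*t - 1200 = (t - 5)*(t^5 + t^4 - 33*t^3 - 41*t^2 + 232*t + 240) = (t - 5)*(t - 3)*(t^4 + 4*t^3 - 21*t^2 - 104*t - 80) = (t - 5)*(t - 3)*(t + 1)*(t^3 + 3*t^2 - 24*t - 80) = (t - 5)^2*(t - 3)*(t + 1)*(t^2 + 8*t + 16) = (t - 5)^2*(t - 3)*(t + 1)*(t + 4)*(t + 4)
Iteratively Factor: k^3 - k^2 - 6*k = (k + 2)*(k^2 - 3*k) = k*(k + 2)*(k - 3)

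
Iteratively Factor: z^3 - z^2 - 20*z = (z + 4)*(z^2 - 5*z) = (z - 5)*(z + 4)*(z)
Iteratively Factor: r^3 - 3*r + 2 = (r + 2)*(r^2 - 2*r + 1) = (r - 1)*(r + 2)*(r - 1)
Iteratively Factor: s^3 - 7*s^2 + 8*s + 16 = (s + 1)*(s^2 - 8*s + 16) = (s - 4)*(s + 1)*(s - 4)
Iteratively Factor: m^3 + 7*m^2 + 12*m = (m + 4)*(m^2 + 3*m) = m*(m + 4)*(m + 3)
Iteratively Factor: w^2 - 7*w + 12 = (w - 4)*(w - 3)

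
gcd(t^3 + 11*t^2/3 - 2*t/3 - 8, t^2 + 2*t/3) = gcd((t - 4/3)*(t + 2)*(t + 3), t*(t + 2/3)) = 1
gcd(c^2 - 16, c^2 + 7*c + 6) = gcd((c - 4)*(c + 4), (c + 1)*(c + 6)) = 1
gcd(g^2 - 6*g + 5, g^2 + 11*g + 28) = 1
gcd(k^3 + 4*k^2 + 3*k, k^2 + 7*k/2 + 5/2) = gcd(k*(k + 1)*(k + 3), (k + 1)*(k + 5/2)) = k + 1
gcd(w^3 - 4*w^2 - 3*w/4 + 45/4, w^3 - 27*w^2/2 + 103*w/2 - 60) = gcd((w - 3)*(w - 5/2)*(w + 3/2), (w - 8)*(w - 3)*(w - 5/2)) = w^2 - 11*w/2 + 15/2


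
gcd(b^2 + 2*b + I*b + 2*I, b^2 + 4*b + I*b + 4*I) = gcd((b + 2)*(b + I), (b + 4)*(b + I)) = b + I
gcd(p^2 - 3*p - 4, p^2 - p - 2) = p + 1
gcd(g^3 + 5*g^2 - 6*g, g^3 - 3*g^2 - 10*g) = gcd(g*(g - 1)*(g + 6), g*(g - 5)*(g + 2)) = g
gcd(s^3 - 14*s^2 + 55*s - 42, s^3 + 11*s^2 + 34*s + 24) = 1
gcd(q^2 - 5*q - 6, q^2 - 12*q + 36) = q - 6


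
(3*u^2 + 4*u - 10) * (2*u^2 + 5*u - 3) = 6*u^4 + 23*u^3 - 9*u^2 - 62*u + 30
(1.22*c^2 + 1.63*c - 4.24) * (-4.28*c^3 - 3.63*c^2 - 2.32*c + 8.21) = -5.2216*c^5 - 11.405*c^4 + 9.3999*c^3 + 21.6258*c^2 + 23.2191*c - 34.8104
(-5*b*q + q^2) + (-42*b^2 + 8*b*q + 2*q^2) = -42*b^2 + 3*b*q + 3*q^2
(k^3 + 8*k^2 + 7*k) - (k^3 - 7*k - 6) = 8*k^2 + 14*k + 6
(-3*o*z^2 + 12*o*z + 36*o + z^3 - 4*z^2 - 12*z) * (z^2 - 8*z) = -3*o*z^4 + 36*o*z^3 - 60*o*z^2 - 288*o*z + z^5 - 12*z^4 + 20*z^3 + 96*z^2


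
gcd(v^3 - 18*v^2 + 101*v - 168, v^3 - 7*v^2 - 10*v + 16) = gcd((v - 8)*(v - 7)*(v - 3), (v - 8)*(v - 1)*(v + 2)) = v - 8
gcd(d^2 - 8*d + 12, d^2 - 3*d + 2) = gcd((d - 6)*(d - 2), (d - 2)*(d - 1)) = d - 2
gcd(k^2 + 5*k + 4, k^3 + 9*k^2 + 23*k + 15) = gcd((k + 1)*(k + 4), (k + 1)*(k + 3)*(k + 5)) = k + 1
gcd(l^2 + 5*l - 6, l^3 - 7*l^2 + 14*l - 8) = l - 1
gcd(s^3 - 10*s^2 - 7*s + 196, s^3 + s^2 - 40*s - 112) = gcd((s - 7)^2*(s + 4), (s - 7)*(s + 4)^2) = s^2 - 3*s - 28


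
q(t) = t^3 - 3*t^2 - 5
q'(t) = 3*t^2 - 6*t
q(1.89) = -8.97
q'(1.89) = -0.62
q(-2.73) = -47.71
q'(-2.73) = 38.74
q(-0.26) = -5.22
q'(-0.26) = 1.76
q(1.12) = -7.36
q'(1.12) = -2.96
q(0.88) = -6.64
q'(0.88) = -2.96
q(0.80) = -6.41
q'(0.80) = -2.88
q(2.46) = -8.27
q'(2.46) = 3.39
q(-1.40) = -13.62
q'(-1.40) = 14.28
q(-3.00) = -59.00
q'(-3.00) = 45.00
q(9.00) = 481.00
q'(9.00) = 189.00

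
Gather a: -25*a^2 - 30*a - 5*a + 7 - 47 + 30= -25*a^2 - 35*a - 10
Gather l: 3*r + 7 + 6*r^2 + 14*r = 6*r^2 + 17*r + 7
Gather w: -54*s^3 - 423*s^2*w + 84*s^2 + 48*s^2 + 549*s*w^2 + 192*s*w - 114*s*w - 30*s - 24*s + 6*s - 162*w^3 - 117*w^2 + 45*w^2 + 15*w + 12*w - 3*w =-54*s^3 + 132*s^2 - 48*s - 162*w^3 + w^2*(549*s - 72) + w*(-423*s^2 + 78*s + 24)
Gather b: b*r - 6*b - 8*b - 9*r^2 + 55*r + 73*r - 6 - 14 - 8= b*(r - 14) - 9*r^2 + 128*r - 28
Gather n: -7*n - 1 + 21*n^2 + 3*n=21*n^2 - 4*n - 1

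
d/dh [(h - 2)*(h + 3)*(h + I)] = 3*h^2 + 2*h*(1 + I) - 6 + I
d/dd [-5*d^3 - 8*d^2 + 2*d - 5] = -15*d^2 - 16*d + 2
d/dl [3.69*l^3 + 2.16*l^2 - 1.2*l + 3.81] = 11.07*l^2 + 4.32*l - 1.2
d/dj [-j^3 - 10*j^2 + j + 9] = -3*j^2 - 20*j + 1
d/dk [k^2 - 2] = 2*k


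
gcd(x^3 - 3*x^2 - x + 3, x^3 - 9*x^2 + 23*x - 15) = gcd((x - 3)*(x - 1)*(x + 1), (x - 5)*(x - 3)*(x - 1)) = x^2 - 4*x + 3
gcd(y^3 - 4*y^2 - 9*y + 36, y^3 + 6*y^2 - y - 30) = y + 3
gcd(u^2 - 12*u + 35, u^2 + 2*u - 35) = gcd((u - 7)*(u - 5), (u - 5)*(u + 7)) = u - 5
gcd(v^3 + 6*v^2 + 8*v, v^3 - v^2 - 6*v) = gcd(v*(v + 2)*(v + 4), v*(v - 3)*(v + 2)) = v^2 + 2*v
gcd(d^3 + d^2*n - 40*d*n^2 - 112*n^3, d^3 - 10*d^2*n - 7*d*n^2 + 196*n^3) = d^2 - 3*d*n - 28*n^2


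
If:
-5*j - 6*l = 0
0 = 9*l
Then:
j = 0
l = 0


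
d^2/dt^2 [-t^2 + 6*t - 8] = -2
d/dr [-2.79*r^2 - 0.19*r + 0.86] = -5.58*r - 0.19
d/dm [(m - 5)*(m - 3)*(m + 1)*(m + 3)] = 4*m^3 - 12*m^2 - 28*m + 36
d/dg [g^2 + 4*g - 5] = 2*g + 4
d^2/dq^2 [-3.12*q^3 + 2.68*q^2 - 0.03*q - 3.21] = 5.36 - 18.72*q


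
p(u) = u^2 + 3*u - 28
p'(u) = 2*u + 3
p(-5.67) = -12.86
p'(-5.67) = -8.34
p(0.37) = -26.75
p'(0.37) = 3.74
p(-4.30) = -22.41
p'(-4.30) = -5.60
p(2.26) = -16.11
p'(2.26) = 7.52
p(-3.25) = -27.19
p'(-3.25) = -3.50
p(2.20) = -16.56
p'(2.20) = 7.40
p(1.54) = -21.01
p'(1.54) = 6.08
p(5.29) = 15.85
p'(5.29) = 13.58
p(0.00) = -28.00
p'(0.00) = 3.00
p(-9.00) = 26.00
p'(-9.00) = -15.00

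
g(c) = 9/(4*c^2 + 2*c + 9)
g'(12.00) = 0.00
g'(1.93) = -0.20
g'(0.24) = -0.37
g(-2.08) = 0.41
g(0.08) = 0.98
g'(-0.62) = 0.31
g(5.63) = 0.06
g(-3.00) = 0.23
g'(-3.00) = 0.13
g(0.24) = 0.93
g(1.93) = 0.32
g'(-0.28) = 0.03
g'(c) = 9*(-8*c - 2)/(4*c^2 + 2*c + 9)^2 = 18*(-4*c - 1)/(4*c^2 + 2*c + 9)^2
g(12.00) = 0.01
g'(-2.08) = 0.27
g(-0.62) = 0.97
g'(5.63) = -0.02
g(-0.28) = 1.03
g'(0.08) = -0.28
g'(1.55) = -0.27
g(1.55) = 0.41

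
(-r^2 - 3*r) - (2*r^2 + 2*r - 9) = -3*r^2 - 5*r + 9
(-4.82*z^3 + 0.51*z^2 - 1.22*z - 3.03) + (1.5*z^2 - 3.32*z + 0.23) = -4.82*z^3 + 2.01*z^2 - 4.54*z - 2.8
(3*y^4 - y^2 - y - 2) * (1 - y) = -3*y^5 + 3*y^4 + y^3 + y - 2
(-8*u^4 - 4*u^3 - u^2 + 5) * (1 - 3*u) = 24*u^5 + 4*u^4 - u^3 - u^2 - 15*u + 5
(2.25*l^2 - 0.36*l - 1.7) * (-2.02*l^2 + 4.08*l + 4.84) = -4.545*l^4 + 9.9072*l^3 + 12.8552*l^2 - 8.6784*l - 8.228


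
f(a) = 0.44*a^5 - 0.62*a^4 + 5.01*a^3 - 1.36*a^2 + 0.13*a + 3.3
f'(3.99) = 628.61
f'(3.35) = 343.53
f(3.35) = 284.38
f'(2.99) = 235.91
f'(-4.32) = 1258.55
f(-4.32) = -1304.51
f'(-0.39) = 3.67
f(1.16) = 9.24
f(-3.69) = -683.38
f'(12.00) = 43465.57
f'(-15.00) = 123167.68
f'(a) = 2.2*a^4 - 2.48*a^3 + 15.03*a^2 - 2.72*a + 0.13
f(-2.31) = -112.61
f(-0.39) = 2.73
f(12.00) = 105096.06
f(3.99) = 588.23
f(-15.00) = -382725.90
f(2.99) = 181.05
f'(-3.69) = 747.30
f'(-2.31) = 179.83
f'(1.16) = 17.31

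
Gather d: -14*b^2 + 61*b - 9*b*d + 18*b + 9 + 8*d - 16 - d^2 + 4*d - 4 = -14*b^2 + 79*b - d^2 + d*(12 - 9*b) - 11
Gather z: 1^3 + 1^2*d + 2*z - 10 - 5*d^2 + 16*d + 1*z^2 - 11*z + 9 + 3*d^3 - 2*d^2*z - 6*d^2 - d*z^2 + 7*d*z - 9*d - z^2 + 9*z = 3*d^3 - 11*d^2 - d*z^2 + 8*d + z*(-2*d^2 + 7*d)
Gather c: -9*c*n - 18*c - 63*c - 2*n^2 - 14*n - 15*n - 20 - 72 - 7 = c*(-9*n - 81) - 2*n^2 - 29*n - 99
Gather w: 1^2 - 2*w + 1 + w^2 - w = w^2 - 3*w + 2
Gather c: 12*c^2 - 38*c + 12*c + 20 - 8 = 12*c^2 - 26*c + 12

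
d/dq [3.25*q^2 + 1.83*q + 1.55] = 6.5*q + 1.83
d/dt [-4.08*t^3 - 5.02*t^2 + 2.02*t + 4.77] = -12.24*t^2 - 10.04*t + 2.02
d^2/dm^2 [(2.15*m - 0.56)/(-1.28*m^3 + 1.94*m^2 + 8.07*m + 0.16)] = (-21.13536*m^5 + 43.043328*m^4 - 82.8502320000001*m^3 - 27.3456*m^2 + 57.295776*m + 78.1444)/(2.097152*m^9 - 9.535488*m^8 - 25.21344*m^7 + 112.148728*m^6 + 161.346732*m^5 - 370.91703*m^4 - 540.489207*m^3 - 31.408944*m^2 - 0.619776*m - 0.004096)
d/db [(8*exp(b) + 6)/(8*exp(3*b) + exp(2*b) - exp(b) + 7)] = 2*(-(4*exp(b) + 3)*(24*exp(2*b) + 2*exp(b) - 1) + 32*exp(3*b) + 4*exp(2*b) - 4*exp(b) + 28)*exp(b)/(8*exp(3*b) + exp(2*b) - exp(b) + 7)^2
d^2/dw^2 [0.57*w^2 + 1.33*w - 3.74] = 1.14000000000000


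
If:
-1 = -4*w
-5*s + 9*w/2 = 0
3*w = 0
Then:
No Solution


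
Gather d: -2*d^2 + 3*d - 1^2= -2*d^2 + 3*d - 1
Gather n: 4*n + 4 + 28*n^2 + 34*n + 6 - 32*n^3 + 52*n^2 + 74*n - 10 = -32*n^3 + 80*n^2 + 112*n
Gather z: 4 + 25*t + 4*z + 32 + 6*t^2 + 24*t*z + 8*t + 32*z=6*t^2 + 33*t + z*(24*t + 36) + 36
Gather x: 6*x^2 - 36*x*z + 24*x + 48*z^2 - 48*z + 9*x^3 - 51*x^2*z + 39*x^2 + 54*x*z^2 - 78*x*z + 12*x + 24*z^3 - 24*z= 9*x^3 + x^2*(45 - 51*z) + x*(54*z^2 - 114*z + 36) + 24*z^3 + 48*z^2 - 72*z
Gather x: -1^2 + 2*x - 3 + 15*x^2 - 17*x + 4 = 15*x^2 - 15*x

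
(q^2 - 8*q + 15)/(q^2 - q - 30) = (-q^2 + 8*q - 15)/(-q^2 + q + 30)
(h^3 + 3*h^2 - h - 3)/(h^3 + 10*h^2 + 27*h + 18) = (h - 1)/(h + 6)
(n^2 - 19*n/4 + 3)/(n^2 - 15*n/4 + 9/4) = (n - 4)/(n - 3)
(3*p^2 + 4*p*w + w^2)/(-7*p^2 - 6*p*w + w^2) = (-3*p - w)/(7*p - w)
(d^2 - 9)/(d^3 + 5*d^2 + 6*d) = (d - 3)/(d*(d + 2))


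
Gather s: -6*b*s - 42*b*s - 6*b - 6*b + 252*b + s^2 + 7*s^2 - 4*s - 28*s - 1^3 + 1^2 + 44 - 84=240*b + 8*s^2 + s*(-48*b - 32) - 40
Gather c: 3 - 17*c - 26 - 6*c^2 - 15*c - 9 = -6*c^2 - 32*c - 32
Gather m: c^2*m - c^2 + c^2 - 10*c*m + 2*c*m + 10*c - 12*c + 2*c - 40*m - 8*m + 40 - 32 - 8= m*(c^2 - 8*c - 48)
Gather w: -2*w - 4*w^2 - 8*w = -4*w^2 - 10*w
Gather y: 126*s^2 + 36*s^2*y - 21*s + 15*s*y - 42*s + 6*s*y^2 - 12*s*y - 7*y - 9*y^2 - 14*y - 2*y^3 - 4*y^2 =126*s^2 - 63*s - 2*y^3 + y^2*(6*s - 13) + y*(36*s^2 + 3*s - 21)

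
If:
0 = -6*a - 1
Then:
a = -1/6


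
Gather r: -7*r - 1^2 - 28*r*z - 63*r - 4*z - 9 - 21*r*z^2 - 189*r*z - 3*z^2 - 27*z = r*(-21*z^2 - 217*z - 70) - 3*z^2 - 31*z - 10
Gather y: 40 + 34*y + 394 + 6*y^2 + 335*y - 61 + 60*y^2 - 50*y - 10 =66*y^2 + 319*y + 363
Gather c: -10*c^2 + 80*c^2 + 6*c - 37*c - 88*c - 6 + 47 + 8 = 70*c^2 - 119*c + 49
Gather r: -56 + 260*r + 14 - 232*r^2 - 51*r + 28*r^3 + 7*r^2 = 28*r^3 - 225*r^2 + 209*r - 42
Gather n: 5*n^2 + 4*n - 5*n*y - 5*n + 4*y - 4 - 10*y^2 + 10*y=5*n^2 + n*(-5*y - 1) - 10*y^2 + 14*y - 4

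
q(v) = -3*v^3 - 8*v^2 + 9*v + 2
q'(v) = -9*v^2 - 16*v + 9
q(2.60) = -81.41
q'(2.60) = -93.44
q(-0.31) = -1.47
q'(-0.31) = 13.10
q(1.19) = -3.67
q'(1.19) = -22.78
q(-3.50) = 1.12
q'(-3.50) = -45.25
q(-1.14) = -14.21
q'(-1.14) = 15.54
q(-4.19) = 44.52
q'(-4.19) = -81.96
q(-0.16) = 0.37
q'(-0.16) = 11.33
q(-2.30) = -24.52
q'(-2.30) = -1.81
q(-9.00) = 1460.00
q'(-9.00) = -576.00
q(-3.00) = -16.00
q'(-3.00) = -24.00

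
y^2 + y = y*(y + 1)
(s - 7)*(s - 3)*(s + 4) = s^3 - 6*s^2 - 19*s + 84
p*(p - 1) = p^2 - p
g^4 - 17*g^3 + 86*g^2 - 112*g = g*(g - 8)*(g - 7)*(g - 2)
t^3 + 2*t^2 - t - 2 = (t - 1)*(t + 1)*(t + 2)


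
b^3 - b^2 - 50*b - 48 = (b - 8)*(b + 1)*(b + 6)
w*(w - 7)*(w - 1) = w^3 - 8*w^2 + 7*w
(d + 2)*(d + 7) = d^2 + 9*d + 14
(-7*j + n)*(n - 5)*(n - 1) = -7*j*n^2 + 42*j*n - 35*j + n^3 - 6*n^2 + 5*n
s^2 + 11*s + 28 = (s + 4)*(s + 7)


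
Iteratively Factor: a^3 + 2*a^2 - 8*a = (a)*(a^2 + 2*a - 8) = a*(a + 4)*(a - 2)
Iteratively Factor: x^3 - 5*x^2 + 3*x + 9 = (x + 1)*(x^2 - 6*x + 9) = (x - 3)*(x + 1)*(x - 3)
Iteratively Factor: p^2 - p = (p)*(p - 1)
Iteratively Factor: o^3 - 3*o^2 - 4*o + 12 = (o - 2)*(o^2 - o - 6) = (o - 2)*(o + 2)*(o - 3)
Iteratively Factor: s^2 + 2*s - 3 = (s + 3)*(s - 1)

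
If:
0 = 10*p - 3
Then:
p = 3/10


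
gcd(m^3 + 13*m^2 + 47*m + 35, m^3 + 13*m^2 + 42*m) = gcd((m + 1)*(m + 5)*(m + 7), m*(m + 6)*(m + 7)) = m + 7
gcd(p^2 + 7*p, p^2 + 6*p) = p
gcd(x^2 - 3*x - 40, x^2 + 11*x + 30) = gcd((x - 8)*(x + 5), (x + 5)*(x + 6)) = x + 5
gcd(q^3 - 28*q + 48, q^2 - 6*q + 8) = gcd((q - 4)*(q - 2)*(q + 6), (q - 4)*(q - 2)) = q^2 - 6*q + 8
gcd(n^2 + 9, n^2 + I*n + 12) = n - 3*I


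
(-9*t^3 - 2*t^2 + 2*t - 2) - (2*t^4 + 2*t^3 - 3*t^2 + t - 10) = -2*t^4 - 11*t^3 + t^2 + t + 8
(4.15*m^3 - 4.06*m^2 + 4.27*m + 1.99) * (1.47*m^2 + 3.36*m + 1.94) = 6.1005*m^5 + 7.9758*m^4 + 0.686300000000001*m^3 + 9.3961*m^2 + 14.9702*m + 3.8606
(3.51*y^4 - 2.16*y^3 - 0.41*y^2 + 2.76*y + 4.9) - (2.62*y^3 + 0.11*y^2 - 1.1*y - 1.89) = 3.51*y^4 - 4.78*y^3 - 0.52*y^2 + 3.86*y + 6.79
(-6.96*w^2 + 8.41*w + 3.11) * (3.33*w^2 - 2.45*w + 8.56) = -23.1768*w^4 + 45.0573*w^3 - 69.8258*w^2 + 64.3701*w + 26.6216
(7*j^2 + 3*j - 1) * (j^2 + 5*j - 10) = 7*j^4 + 38*j^3 - 56*j^2 - 35*j + 10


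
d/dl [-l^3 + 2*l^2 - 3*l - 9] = -3*l^2 + 4*l - 3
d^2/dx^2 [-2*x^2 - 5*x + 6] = -4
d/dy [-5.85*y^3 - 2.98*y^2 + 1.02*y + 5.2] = -17.55*y^2 - 5.96*y + 1.02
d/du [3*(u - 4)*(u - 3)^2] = 3*(u - 3)*(3*u - 11)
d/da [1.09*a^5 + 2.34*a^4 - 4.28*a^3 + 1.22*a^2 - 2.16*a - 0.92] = 5.45*a^4 + 9.36*a^3 - 12.84*a^2 + 2.44*a - 2.16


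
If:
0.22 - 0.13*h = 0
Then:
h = 1.69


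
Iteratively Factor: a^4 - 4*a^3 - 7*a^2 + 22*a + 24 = (a - 4)*(a^3 - 7*a - 6) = (a - 4)*(a + 2)*(a^2 - 2*a - 3) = (a - 4)*(a - 3)*(a + 2)*(a + 1)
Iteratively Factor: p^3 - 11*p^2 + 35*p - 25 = (p - 5)*(p^2 - 6*p + 5) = (p - 5)^2*(p - 1)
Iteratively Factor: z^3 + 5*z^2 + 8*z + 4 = (z + 2)*(z^2 + 3*z + 2) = (z + 2)^2*(z + 1)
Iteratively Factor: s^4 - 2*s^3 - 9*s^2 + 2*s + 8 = (s + 2)*(s^3 - 4*s^2 - s + 4) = (s - 1)*(s + 2)*(s^2 - 3*s - 4) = (s - 4)*(s - 1)*(s + 2)*(s + 1)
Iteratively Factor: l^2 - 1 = (l + 1)*(l - 1)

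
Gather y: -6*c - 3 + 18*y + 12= -6*c + 18*y + 9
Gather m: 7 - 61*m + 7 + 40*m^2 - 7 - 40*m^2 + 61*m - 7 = 0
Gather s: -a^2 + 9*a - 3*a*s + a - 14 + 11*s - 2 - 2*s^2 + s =-a^2 + 10*a - 2*s^2 + s*(12 - 3*a) - 16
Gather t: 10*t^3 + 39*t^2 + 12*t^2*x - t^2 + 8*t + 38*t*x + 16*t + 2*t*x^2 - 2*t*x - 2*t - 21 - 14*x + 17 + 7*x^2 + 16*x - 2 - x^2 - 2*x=10*t^3 + t^2*(12*x + 38) + t*(2*x^2 + 36*x + 22) + 6*x^2 - 6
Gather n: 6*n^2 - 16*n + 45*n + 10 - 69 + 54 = 6*n^2 + 29*n - 5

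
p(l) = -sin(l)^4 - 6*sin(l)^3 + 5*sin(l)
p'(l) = -4*sin(l)^3*cos(l) - 18*sin(l)^2*cos(l) + 5*cos(l)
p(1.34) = -1.57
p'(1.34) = -3.60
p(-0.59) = -1.84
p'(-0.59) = 0.10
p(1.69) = -1.88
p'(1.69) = 1.98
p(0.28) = 1.25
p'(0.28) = 3.40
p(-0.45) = -1.72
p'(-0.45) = 1.73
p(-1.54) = -0.00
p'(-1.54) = -0.28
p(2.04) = -0.43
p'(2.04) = 5.50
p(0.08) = 0.40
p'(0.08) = 4.87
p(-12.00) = 1.67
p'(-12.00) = -0.68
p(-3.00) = -0.69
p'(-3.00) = -4.61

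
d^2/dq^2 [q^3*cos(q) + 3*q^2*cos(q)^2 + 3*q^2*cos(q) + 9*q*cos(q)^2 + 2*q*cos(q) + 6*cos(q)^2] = -q^3*cos(q) - 6*q^2*sin(q) - 3*q^2*cos(q) - 6*q^2*cos(2*q) - 12*q*sin(q) - 12*q*sin(2*q) + 4*q*cos(q) - 18*q*cos(2*q) - 4*sin(q) - 18*sin(2*q) + 6*cos(q) - 9*cos(2*q) + 3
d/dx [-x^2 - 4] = -2*x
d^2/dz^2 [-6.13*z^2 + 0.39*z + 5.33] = -12.2600000000000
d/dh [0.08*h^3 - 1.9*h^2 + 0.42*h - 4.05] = 0.24*h^2 - 3.8*h + 0.42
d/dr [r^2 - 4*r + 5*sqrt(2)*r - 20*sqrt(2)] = 2*r - 4 + 5*sqrt(2)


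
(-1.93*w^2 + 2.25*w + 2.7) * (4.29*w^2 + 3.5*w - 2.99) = -8.2797*w^4 + 2.8975*w^3 + 25.2287*w^2 + 2.7225*w - 8.073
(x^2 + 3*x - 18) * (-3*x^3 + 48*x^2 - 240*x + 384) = -3*x^5 + 39*x^4 - 42*x^3 - 1200*x^2 + 5472*x - 6912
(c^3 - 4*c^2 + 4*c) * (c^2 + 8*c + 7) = c^5 + 4*c^4 - 21*c^3 + 4*c^2 + 28*c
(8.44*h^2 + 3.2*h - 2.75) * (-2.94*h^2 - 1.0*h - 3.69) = -24.8136*h^4 - 17.848*h^3 - 26.2586*h^2 - 9.058*h + 10.1475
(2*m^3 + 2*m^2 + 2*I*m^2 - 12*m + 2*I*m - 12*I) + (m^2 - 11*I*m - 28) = 2*m^3 + 3*m^2 + 2*I*m^2 - 12*m - 9*I*m - 28 - 12*I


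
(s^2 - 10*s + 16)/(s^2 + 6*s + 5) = (s^2 - 10*s + 16)/(s^2 + 6*s + 5)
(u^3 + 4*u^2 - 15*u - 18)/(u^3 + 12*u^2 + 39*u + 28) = (u^2 + 3*u - 18)/(u^2 + 11*u + 28)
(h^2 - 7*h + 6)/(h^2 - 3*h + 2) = (h - 6)/(h - 2)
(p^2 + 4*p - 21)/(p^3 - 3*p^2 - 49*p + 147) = 1/(p - 7)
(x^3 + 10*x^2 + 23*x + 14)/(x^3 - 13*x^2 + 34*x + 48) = (x^2 + 9*x + 14)/(x^2 - 14*x + 48)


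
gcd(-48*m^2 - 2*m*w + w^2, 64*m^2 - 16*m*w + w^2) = -8*m + w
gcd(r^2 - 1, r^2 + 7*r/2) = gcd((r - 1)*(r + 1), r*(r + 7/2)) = 1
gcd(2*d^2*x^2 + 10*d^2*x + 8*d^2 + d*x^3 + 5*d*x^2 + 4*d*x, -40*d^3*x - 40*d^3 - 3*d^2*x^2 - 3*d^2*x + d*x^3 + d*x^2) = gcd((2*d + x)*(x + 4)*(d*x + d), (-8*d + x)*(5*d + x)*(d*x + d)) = d*x + d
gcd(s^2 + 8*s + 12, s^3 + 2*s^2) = s + 2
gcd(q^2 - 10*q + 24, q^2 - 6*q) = q - 6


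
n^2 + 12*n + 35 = (n + 5)*(n + 7)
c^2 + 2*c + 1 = (c + 1)^2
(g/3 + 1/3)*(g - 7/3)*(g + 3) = g^3/3 + 5*g^2/9 - 19*g/9 - 7/3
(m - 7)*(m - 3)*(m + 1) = m^3 - 9*m^2 + 11*m + 21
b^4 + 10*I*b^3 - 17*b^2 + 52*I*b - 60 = (b - 2*I)*(b + I)*(b + 5*I)*(b + 6*I)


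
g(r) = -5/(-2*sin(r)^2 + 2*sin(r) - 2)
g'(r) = -5*(4*sin(r)*cos(r) - 2*cos(r))/(-2*sin(r)^2 + 2*sin(r) - 2)^2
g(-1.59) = 0.83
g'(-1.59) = -0.02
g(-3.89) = 3.19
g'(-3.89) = 1.08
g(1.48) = 2.51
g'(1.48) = -0.23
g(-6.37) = 2.28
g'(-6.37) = 2.44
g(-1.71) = 0.84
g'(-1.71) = -0.12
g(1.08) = 2.79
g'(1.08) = -1.12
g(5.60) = 1.23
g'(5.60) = 1.06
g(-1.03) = 0.96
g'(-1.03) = 0.52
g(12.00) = 1.37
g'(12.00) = 1.31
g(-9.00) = 1.58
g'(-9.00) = -1.66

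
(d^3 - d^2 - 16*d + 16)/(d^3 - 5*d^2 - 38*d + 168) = (d^2 + 3*d - 4)/(d^2 - d - 42)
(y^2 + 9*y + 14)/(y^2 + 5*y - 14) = (y + 2)/(y - 2)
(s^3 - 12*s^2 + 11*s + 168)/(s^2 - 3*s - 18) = (s^2 - 15*s + 56)/(s - 6)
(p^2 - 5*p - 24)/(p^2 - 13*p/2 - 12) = 2*(p + 3)/(2*p + 3)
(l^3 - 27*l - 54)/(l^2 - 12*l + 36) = (l^2 + 6*l + 9)/(l - 6)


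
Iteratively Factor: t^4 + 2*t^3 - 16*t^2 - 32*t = (t + 2)*(t^3 - 16*t) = (t + 2)*(t + 4)*(t^2 - 4*t) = (t - 4)*(t + 2)*(t + 4)*(t)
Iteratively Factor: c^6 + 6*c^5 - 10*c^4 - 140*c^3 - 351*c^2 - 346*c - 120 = (c - 5)*(c^5 + 11*c^4 + 45*c^3 + 85*c^2 + 74*c + 24) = (c - 5)*(c + 1)*(c^4 + 10*c^3 + 35*c^2 + 50*c + 24) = (c - 5)*(c + 1)*(c + 3)*(c^3 + 7*c^2 + 14*c + 8) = (c - 5)*(c + 1)*(c + 3)*(c + 4)*(c^2 + 3*c + 2) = (c - 5)*(c + 1)*(c + 2)*(c + 3)*(c + 4)*(c + 1)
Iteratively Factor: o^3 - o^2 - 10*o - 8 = (o + 1)*(o^2 - 2*o - 8) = (o + 1)*(o + 2)*(o - 4)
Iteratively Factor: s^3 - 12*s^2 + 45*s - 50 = (s - 2)*(s^2 - 10*s + 25) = (s - 5)*(s - 2)*(s - 5)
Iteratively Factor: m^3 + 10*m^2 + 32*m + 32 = (m + 2)*(m^2 + 8*m + 16) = (m + 2)*(m + 4)*(m + 4)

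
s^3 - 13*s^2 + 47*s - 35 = (s - 7)*(s - 5)*(s - 1)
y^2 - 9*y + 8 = (y - 8)*(y - 1)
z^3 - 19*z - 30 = (z - 5)*(z + 2)*(z + 3)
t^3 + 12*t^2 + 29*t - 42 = (t - 1)*(t + 6)*(t + 7)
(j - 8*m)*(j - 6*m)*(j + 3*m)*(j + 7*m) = j^4 - 4*j^3*m - 71*j^2*m^2 + 186*j*m^3 + 1008*m^4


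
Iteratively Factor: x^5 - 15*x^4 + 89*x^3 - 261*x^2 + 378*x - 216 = (x - 4)*(x^4 - 11*x^3 + 45*x^2 - 81*x + 54) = (x - 4)*(x - 2)*(x^3 - 9*x^2 + 27*x - 27) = (x - 4)*(x - 3)*(x - 2)*(x^2 - 6*x + 9) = (x - 4)*(x - 3)^2*(x - 2)*(x - 3)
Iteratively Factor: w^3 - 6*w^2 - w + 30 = (w + 2)*(w^2 - 8*w + 15) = (w - 5)*(w + 2)*(w - 3)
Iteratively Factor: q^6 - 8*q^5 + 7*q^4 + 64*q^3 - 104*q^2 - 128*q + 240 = (q - 2)*(q^5 - 6*q^4 - 5*q^3 + 54*q^2 + 4*q - 120) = (q - 2)*(q + 2)*(q^4 - 8*q^3 + 11*q^2 + 32*q - 60) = (q - 3)*(q - 2)*(q + 2)*(q^3 - 5*q^2 - 4*q + 20) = (q - 3)*(q - 2)*(q + 2)^2*(q^2 - 7*q + 10) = (q - 3)*(q - 2)^2*(q + 2)^2*(q - 5)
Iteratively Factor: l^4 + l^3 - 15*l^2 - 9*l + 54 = (l - 3)*(l^3 + 4*l^2 - 3*l - 18) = (l - 3)*(l + 3)*(l^2 + l - 6) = (l - 3)*(l + 3)^2*(l - 2)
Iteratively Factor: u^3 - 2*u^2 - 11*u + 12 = (u + 3)*(u^2 - 5*u + 4) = (u - 1)*(u + 3)*(u - 4)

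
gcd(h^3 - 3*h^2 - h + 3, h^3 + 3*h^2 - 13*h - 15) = h^2 - 2*h - 3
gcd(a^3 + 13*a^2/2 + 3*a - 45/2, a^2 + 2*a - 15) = a + 5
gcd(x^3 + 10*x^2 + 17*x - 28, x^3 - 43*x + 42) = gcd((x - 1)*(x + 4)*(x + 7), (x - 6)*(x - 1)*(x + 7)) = x^2 + 6*x - 7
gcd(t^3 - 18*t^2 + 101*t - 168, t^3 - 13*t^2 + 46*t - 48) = t^2 - 11*t + 24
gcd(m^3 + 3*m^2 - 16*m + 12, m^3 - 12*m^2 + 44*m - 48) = m - 2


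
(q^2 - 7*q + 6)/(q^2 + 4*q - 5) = (q - 6)/(q + 5)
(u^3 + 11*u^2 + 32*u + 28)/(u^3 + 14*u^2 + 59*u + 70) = (u + 2)/(u + 5)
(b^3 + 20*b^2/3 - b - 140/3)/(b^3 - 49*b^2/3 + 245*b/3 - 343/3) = (b^2 + 9*b + 20)/(b^2 - 14*b + 49)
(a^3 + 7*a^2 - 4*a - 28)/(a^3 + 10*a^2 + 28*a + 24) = (a^2 + 5*a - 14)/(a^2 + 8*a + 12)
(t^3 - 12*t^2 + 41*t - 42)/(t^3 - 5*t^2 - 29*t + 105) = (t - 2)/(t + 5)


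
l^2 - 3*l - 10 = (l - 5)*(l + 2)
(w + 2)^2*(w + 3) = w^3 + 7*w^2 + 16*w + 12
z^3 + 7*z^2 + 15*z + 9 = (z + 1)*(z + 3)^2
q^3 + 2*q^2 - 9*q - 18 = (q - 3)*(q + 2)*(q + 3)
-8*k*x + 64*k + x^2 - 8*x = (-8*k + x)*(x - 8)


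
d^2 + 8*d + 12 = (d + 2)*(d + 6)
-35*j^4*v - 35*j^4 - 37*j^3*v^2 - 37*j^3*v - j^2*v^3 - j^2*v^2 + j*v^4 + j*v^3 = (-7*j + v)*(j + v)*(5*j + v)*(j*v + j)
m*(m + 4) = m^2 + 4*m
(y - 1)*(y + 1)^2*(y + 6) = y^4 + 7*y^3 + 5*y^2 - 7*y - 6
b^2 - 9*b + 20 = (b - 5)*(b - 4)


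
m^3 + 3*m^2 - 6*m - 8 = (m - 2)*(m + 1)*(m + 4)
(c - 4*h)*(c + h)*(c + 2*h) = c^3 - c^2*h - 10*c*h^2 - 8*h^3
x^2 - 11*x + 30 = (x - 6)*(x - 5)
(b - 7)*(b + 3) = b^2 - 4*b - 21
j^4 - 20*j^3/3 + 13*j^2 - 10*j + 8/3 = (j - 4)*(j - 1)^2*(j - 2/3)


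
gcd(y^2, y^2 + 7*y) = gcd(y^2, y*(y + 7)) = y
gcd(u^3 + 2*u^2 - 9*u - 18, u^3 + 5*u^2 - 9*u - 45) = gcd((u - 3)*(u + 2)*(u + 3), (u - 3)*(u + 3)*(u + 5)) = u^2 - 9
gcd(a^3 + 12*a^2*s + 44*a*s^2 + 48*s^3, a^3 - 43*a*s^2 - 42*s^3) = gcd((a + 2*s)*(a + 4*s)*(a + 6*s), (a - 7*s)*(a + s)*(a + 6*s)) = a + 6*s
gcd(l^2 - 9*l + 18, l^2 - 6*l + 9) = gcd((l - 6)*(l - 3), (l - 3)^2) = l - 3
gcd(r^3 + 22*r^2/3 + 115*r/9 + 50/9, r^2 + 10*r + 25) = r + 5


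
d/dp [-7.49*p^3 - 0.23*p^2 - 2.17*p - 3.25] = -22.47*p^2 - 0.46*p - 2.17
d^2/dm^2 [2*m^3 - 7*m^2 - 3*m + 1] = 12*m - 14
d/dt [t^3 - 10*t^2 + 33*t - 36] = 3*t^2 - 20*t + 33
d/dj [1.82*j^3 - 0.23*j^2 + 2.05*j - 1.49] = 5.46*j^2 - 0.46*j + 2.05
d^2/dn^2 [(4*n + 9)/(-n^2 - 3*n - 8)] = 2*(-(2*n + 3)^2*(4*n + 9) + 3*(4*n + 7)*(n^2 + 3*n + 8))/(n^2 + 3*n + 8)^3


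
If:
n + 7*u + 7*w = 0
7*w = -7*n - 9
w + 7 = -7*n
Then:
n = -20/21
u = 23/49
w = -1/3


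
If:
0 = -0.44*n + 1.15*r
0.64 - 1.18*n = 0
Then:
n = 0.54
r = 0.21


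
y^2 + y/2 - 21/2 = (y - 3)*(y + 7/2)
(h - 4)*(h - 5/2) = h^2 - 13*h/2 + 10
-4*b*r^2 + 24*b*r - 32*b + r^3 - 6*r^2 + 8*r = (-4*b + r)*(r - 4)*(r - 2)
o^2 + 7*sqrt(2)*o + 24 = (o + 3*sqrt(2))*(o + 4*sqrt(2))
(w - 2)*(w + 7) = w^2 + 5*w - 14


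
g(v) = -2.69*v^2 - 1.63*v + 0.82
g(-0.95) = -0.06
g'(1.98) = -12.28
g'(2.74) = -16.37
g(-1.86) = -5.45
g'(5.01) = -28.58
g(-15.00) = -579.98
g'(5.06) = -28.85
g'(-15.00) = 79.07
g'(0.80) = -5.93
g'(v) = -5.38*v - 1.63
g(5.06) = -76.30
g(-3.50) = -26.43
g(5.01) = -74.87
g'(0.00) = -1.63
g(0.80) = -2.21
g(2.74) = -23.84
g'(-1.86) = 8.38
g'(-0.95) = 3.48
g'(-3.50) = 17.20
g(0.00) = 0.82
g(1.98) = -12.95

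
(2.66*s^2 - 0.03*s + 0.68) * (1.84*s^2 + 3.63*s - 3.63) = 4.8944*s^4 + 9.6006*s^3 - 8.5135*s^2 + 2.5773*s - 2.4684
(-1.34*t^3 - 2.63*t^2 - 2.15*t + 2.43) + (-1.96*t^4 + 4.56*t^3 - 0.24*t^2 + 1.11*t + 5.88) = -1.96*t^4 + 3.22*t^3 - 2.87*t^2 - 1.04*t + 8.31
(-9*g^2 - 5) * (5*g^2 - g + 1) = -45*g^4 + 9*g^3 - 34*g^2 + 5*g - 5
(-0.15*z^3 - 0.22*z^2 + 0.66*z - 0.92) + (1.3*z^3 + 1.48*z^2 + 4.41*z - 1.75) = 1.15*z^3 + 1.26*z^2 + 5.07*z - 2.67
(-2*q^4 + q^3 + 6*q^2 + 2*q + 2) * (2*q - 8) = -4*q^5 + 18*q^4 + 4*q^3 - 44*q^2 - 12*q - 16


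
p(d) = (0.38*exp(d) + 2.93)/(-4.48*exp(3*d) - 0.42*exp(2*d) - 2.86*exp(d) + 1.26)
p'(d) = (0.38*exp(d) + 2.93)*(13.44*exp(3*d) + 0.84*exp(2*d) + 2.86*exp(d))/(-4.48*exp(3*d) - 0.42*exp(2*d) - 2.86*exp(d) + 1.26)^2 + 0.38*exp(d)/(-4.48*exp(3*d) - 0.42*exp(2*d) - 2.86*exp(d) + 1.26) = (3.4048*exp(3*d) + 39.5388*exp(2*d) + 2.4612*exp(d) + 8.8586)*exp(d)/(20.0704*exp(6*d) + 3.7632*exp(5*d) + 25.802*exp(4*d) - 8.8872*exp(3*d) + 7.1212*exp(2*d) - 7.2072*exp(d) + 1.5876)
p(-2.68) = 2.79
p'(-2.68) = 0.56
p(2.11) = -0.00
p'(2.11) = 0.01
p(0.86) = -0.06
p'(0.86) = 0.15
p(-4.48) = 2.39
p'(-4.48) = 0.07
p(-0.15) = -0.75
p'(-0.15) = 1.91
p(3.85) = -0.00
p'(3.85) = 0.00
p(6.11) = -0.00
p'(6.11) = 0.00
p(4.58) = -0.00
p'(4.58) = 0.00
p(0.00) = -0.51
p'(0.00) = 1.28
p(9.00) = 0.00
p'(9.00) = 0.00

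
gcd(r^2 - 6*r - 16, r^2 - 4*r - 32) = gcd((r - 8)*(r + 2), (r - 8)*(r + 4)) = r - 8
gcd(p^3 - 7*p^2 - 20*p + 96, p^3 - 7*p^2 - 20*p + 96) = p^3 - 7*p^2 - 20*p + 96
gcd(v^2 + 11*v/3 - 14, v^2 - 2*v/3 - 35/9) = v - 7/3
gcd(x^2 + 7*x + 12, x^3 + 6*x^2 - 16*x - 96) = x + 4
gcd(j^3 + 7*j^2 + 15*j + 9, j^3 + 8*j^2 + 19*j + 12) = j^2 + 4*j + 3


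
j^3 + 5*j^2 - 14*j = j*(j - 2)*(j + 7)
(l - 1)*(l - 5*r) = l^2 - 5*l*r - l + 5*r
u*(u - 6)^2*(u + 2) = u^4 - 10*u^3 + 12*u^2 + 72*u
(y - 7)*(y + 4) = y^2 - 3*y - 28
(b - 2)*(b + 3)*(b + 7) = b^3 + 8*b^2 + b - 42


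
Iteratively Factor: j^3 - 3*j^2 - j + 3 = (j - 3)*(j^2 - 1) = (j - 3)*(j - 1)*(j + 1)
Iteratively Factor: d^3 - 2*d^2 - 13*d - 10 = (d - 5)*(d^2 + 3*d + 2) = (d - 5)*(d + 1)*(d + 2)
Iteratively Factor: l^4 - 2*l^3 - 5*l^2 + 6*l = (l - 3)*(l^3 + l^2 - 2*l) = (l - 3)*(l - 1)*(l^2 + 2*l) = l*(l - 3)*(l - 1)*(l + 2)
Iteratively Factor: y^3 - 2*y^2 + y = (y)*(y^2 - 2*y + 1) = y*(y - 1)*(y - 1)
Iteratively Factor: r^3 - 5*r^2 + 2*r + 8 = (r + 1)*(r^2 - 6*r + 8) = (r - 2)*(r + 1)*(r - 4)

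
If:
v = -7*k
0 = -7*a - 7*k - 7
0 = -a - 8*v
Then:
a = -56/57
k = -1/57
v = 7/57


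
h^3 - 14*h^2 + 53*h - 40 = (h - 8)*(h - 5)*(h - 1)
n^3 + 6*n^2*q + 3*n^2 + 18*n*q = n*(n + 3)*(n + 6*q)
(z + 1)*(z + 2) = z^2 + 3*z + 2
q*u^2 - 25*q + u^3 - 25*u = (q + u)*(u - 5)*(u + 5)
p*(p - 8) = p^2 - 8*p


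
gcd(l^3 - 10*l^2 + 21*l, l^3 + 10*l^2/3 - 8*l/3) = l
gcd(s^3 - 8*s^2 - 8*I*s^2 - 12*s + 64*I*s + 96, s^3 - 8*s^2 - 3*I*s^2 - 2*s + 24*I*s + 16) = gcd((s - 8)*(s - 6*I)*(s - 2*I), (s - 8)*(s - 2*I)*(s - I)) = s^2 + s*(-8 - 2*I) + 16*I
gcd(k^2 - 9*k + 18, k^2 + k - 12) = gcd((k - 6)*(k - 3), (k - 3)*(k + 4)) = k - 3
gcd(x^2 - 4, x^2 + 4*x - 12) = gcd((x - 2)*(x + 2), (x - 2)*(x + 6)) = x - 2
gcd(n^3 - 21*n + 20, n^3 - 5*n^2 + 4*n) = n^2 - 5*n + 4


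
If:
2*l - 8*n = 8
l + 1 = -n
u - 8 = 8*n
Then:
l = 0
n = -1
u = 0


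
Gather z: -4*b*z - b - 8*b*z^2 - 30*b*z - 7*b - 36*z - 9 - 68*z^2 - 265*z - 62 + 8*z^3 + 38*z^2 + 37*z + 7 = -8*b + 8*z^3 + z^2*(-8*b - 30) + z*(-34*b - 264) - 64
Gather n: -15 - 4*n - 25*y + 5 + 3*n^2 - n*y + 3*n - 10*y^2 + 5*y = 3*n^2 + n*(-y - 1) - 10*y^2 - 20*y - 10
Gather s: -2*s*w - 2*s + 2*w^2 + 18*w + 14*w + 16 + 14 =s*(-2*w - 2) + 2*w^2 + 32*w + 30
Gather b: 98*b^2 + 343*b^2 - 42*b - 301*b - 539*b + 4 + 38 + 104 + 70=441*b^2 - 882*b + 216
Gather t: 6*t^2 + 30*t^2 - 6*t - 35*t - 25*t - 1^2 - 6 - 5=36*t^2 - 66*t - 12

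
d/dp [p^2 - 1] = 2*p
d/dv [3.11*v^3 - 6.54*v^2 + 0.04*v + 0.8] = 9.33*v^2 - 13.08*v + 0.04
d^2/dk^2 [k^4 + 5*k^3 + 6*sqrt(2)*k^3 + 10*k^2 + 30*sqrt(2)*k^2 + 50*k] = 12*k^2 + 30*k + 36*sqrt(2)*k + 20 + 60*sqrt(2)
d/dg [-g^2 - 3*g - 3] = -2*g - 3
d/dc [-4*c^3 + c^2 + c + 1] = -12*c^2 + 2*c + 1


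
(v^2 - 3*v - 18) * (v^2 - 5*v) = v^4 - 8*v^3 - 3*v^2 + 90*v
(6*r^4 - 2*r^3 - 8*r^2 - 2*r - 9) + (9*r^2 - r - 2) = 6*r^4 - 2*r^3 + r^2 - 3*r - 11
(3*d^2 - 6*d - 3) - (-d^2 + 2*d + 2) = 4*d^2 - 8*d - 5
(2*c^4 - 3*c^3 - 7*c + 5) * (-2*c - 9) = -4*c^5 - 12*c^4 + 27*c^3 + 14*c^2 + 53*c - 45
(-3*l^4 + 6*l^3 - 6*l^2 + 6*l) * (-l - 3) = 3*l^5 + 3*l^4 - 12*l^3 + 12*l^2 - 18*l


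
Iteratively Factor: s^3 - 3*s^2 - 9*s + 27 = (s + 3)*(s^2 - 6*s + 9) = (s - 3)*(s + 3)*(s - 3)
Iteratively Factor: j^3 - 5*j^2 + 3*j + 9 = (j + 1)*(j^2 - 6*j + 9) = (j - 3)*(j + 1)*(j - 3)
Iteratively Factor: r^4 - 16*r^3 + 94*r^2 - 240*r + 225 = (r - 5)*(r^3 - 11*r^2 + 39*r - 45) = (r - 5)*(r - 3)*(r^2 - 8*r + 15) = (r - 5)^2*(r - 3)*(r - 3)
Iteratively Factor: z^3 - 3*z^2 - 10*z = (z)*(z^2 - 3*z - 10) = z*(z + 2)*(z - 5)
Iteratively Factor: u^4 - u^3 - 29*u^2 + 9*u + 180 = (u + 3)*(u^3 - 4*u^2 - 17*u + 60) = (u - 3)*(u + 3)*(u^2 - u - 20) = (u - 3)*(u + 3)*(u + 4)*(u - 5)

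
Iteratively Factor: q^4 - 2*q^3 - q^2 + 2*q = (q - 2)*(q^3 - q) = (q - 2)*(q - 1)*(q^2 + q) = q*(q - 2)*(q - 1)*(q + 1)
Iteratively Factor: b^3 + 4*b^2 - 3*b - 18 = (b + 3)*(b^2 + b - 6) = (b - 2)*(b + 3)*(b + 3)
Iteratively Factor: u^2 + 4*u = (u + 4)*(u)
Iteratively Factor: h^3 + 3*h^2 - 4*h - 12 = (h + 3)*(h^2 - 4) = (h + 2)*(h + 3)*(h - 2)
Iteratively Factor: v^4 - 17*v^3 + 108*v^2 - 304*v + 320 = (v - 4)*(v^3 - 13*v^2 + 56*v - 80) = (v - 4)^2*(v^2 - 9*v + 20) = (v - 5)*(v - 4)^2*(v - 4)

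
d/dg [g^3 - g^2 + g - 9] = 3*g^2 - 2*g + 1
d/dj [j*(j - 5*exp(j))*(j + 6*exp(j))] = j^2*exp(j) + 3*j^2 - 60*j*exp(2*j) + 2*j*exp(j) - 30*exp(2*j)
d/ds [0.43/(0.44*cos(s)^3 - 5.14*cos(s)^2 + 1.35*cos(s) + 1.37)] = (0.5676*cos(s)^2 - 4.4204*cos(s) + 0.5805)*sin(s)/(0.44*cos(s)^3 - 5.14*cos(s)^2 + 1.35*cos(s) + 1.37)^2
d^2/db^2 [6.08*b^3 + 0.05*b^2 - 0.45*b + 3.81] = 36.48*b + 0.1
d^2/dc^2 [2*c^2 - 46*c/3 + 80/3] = 4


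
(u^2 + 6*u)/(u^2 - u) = (u + 6)/(u - 1)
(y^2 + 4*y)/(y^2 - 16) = y/(y - 4)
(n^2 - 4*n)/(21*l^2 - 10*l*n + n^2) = n*(n - 4)/(21*l^2 - 10*l*n + n^2)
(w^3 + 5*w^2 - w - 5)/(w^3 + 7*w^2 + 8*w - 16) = (w^2 + 6*w + 5)/(w^2 + 8*w + 16)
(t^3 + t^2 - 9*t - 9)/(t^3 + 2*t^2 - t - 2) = (t^2 - 9)/(t^2 + t - 2)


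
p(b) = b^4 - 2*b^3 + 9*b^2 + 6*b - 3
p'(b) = 4*b^3 - 6*b^2 + 18*b + 6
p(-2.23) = 75.28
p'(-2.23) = -108.34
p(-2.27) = 79.70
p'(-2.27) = -112.57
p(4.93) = 596.41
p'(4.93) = 428.20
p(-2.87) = 169.04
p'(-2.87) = -189.64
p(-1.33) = 12.77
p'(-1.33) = -37.96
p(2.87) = 108.92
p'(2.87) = 102.80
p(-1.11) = 5.68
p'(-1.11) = -26.84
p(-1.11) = 5.68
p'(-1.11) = -26.84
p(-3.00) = 195.00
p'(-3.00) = -210.00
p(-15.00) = 59307.00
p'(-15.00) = -15114.00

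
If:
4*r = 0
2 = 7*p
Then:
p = 2/7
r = 0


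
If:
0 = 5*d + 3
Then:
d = -3/5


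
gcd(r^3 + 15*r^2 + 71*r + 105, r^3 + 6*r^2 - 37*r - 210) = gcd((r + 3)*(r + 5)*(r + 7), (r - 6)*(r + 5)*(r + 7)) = r^2 + 12*r + 35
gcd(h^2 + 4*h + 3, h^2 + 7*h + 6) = h + 1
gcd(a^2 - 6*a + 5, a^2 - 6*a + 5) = a^2 - 6*a + 5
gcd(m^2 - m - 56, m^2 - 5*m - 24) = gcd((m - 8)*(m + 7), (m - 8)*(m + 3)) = m - 8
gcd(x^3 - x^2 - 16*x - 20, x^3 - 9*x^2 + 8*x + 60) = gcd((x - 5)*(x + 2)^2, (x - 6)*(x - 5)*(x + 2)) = x^2 - 3*x - 10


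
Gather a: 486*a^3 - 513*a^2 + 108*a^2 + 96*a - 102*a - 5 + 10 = 486*a^3 - 405*a^2 - 6*a + 5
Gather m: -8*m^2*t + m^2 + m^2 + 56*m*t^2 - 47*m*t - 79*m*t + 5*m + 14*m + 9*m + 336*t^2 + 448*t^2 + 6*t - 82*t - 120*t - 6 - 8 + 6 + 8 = m^2*(2 - 8*t) + m*(56*t^2 - 126*t + 28) + 784*t^2 - 196*t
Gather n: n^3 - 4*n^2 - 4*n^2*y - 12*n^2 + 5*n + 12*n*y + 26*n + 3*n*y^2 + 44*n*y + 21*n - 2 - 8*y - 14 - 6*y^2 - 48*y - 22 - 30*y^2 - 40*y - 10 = n^3 + n^2*(-4*y - 16) + n*(3*y^2 + 56*y + 52) - 36*y^2 - 96*y - 48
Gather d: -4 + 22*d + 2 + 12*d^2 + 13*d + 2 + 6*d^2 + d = 18*d^2 + 36*d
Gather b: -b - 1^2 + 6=5 - b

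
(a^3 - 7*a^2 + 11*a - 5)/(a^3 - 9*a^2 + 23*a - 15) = (a - 1)/(a - 3)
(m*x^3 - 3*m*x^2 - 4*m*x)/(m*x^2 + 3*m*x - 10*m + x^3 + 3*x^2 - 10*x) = m*x*(x^2 - 3*x - 4)/(m*x^2 + 3*m*x - 10*m + x^3 + 3*x^2 - 10*x)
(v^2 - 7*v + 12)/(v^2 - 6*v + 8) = (v - 3)/(v - 2)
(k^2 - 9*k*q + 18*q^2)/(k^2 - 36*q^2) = (k - 3*q)/(k + 6*q)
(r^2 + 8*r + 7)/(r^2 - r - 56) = (r + 1)/(r - 8)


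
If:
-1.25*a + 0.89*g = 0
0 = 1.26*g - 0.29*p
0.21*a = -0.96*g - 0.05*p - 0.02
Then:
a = -0.01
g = -0.02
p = -0.07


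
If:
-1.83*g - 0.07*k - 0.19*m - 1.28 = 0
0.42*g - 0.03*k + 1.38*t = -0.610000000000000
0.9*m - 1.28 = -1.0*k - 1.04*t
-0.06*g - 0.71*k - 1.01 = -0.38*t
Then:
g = -0.98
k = -1.43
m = 3.22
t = -0.18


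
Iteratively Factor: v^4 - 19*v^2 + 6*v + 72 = (v + 4)*(v^3 - 4*v^2 - 3*v + 18) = (v + 2)*(v + 4)*(v^2 - 6*v + 9) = (v - 3)*(v + 2)*(v + 4)*(v - 3)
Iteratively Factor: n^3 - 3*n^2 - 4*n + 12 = (n - 2)*(n^2 - n - 6) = (n - 2)*(n + 2)*(n - 3)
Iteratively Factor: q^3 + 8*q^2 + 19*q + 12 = (q + 1)*(q^2 + 7*q + 12) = (q + 1)*(q + 4)*(q + 3)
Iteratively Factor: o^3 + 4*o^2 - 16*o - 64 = (o + 4)*(o^2 - 16) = (o + 4)^2*(o - 4)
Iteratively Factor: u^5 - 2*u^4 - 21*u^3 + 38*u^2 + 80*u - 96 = (u - 3)*(u^4 + u^3 - 18*u^2 - 16*u + 32) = (u - 4)*(u - 3)*(u^3 + 5*u^2 + 2*u - 8) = (u - 4)*(u - 3)*(u - 1)*(u^2 + 6*u + 8) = (u - 4)*(u - 3)*(u - 1)*(u + 2)*(u + 4)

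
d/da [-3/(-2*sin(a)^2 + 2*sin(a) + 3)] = 6*(-sin(2*a) + cos(a))/(2*sin(a) + cos(2*a) + 2)^2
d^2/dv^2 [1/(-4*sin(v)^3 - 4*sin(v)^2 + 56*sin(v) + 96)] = (9*sin(v)^6 + 11*sin(v)^5 - 36*sin(v)^4 + 158*sin(v)^3 + 370*sin(v)^2 - 396*sin(v) - 440)/(4*(sin(v)^3 + sin(v)^2 - 14*sin(v) - 24)^3)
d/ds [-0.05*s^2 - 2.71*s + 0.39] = -0.1*s - 2.71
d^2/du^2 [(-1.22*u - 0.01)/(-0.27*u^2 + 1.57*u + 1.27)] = ((3.8254 - 1.9764*u)*(-0.27*u^2 + 1.57*u + 1.27) - (0.54*u - 1.57)*(1.08*u - 3.14)*(1.22*u + 0.01))/(-0.27*u^2 + 1.57*u + 1.27)^3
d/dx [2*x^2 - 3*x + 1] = 4*x - 3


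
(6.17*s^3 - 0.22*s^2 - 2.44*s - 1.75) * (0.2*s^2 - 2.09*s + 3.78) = 1.234*s^5 - 12.9393*s^4 + 23.2944*s^3 + 3.918*s^2 - 5.5657*s - 6.615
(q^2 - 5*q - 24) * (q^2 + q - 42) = q^4 - 4*q^3 - 71*q^2 + 186*q + 1008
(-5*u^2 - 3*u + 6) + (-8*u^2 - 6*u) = -13*u^2 - 9*u + 6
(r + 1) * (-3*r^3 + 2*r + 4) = -3*r^4 - 3*r^3 + 2*r^2 + 6*r + 4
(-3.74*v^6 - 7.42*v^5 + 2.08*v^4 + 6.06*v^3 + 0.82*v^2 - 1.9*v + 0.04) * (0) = 0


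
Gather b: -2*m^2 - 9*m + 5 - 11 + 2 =-2*m^2 - 9*m - 4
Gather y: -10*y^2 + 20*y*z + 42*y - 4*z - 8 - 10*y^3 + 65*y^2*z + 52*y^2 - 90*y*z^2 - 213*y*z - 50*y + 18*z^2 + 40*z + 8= -10*y^3 + y^2*(65*z + 42) + y*(-90*z^2 - 193*z - 8) + 18*z^2 + 36*z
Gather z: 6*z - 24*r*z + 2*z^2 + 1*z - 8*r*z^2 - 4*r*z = z^2*(2 - 8*r) + z*(7 - 28*r)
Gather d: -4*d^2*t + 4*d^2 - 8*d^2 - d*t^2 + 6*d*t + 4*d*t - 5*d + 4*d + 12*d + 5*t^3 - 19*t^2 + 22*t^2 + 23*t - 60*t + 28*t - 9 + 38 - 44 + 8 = d^2*(-4*t - 4) + d*(-t^2 + 10*t + 11) + 5*t^3 + 3*t^2 - 9*t - 7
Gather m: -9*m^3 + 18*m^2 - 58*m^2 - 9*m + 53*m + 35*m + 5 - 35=-9*m^3 - 40*m^2 + 79*m - 30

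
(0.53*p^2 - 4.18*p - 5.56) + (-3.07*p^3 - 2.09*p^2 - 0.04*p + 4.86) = -3.07*p^3 - 1.56*p^2 - 4.22*p - 0.699999999999999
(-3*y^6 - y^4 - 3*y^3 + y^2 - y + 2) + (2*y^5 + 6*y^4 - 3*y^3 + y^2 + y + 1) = -3*y^6 + 2*y^5 + 5*y^4 - 6*y^3 + 2*y^2 + 3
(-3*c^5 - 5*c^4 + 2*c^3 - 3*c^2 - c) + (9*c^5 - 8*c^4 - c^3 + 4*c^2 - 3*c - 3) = 6*c^5 - 13*c^4 + c^3 + c^2 - 4*c - 3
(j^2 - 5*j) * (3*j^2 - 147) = 3*j^4 - 15*j^3 - 147*j^2 + 735*j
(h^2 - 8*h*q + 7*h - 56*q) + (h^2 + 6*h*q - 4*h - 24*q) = 2*h^2 - 2*h*q + 3*h - 80*q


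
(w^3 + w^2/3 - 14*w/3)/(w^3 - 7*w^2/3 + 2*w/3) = (3*w + 7)/(3*w - 1)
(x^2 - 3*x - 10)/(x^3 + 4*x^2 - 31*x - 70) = 1/(x + 7)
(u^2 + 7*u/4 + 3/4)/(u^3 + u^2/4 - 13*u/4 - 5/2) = (4*u + 3)/(4*u^2 - 3*u - 10)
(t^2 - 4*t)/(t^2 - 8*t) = (t - 4)/(t - 8)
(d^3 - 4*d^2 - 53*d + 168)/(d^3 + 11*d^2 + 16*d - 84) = (d^2 - 11*d + 24)/(d^2 + 4*d - 12)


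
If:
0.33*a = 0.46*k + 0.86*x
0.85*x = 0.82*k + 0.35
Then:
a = 4.0509977827051*x - 0.594974131559497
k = 1.03658536585366*x - 0.426829268292683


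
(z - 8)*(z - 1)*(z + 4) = z^3 - 5*z^2 - 28*z + 32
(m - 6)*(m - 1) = m^2 - 7*m + 6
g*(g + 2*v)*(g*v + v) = g^3*v + 2*g^2*v^2 + g^2*v + 2*g*v^2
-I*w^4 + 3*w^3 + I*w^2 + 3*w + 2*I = (w - I)*(w + I)*(w + 2*I)*(-I*w + 1)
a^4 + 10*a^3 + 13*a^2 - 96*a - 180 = (a - 3)*(a + 2)*(a + 5)*(a + 6)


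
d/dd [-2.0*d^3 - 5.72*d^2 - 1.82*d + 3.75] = -6.0*d^2 - 11.44*d - 1.82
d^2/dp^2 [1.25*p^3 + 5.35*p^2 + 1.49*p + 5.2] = 7.5*p + 10.7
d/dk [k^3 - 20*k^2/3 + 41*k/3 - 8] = 3*k^2 - 40*k/3 + 41/3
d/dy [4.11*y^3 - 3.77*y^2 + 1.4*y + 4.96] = 12.33*y^2 - 7.54*y + 1.4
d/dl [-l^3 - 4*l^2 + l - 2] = -3*l^2 - 8*l + 1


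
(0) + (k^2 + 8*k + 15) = k^2 + 8*k + 15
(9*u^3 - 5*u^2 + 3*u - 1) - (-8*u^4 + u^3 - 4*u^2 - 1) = 8*u^4 + 8*u^3 - u^2 + 3*u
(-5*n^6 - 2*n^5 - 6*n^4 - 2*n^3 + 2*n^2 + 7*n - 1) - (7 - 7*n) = -5*n^6 - 2*n^5 - 6*n^4 - 2*n^3 + 2*n^2 + 14*n - 8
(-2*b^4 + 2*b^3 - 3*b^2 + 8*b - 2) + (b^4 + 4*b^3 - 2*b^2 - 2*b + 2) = -b^4 + 6*b^3 - 5*b^2 + 6*b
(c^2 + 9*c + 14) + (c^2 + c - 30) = 2*c^2 + 10*c - 16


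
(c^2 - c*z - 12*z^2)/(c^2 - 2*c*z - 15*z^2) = (-c + 4*z)/(-c + 5*z)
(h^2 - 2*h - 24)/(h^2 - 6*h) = (h + 4)/h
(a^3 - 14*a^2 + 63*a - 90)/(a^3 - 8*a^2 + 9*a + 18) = (a - 5)/(a + 1)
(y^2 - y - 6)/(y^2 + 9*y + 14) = (y - 3)/(y + 7)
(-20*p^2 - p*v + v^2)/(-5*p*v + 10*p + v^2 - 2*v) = (4*p + v)/(v - 2)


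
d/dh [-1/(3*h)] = 1/(3*h^2)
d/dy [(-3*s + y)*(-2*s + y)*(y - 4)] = 6*s^2 - 10*s*y + 20*s + 3*y^2 - 8*y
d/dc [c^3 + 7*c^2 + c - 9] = 3*c^2 + 14*c + 1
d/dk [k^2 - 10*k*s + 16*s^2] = 2*k - 10*s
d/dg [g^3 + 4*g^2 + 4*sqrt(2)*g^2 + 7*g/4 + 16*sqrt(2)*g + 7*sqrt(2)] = 3*g^2 + 8*g + 8*sqrt(2)*g + 7/4 + 16*sqrt(2)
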